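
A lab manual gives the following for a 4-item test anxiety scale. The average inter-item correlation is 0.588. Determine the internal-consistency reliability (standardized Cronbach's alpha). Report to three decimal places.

α = 0.851

Standardized α = k·r̄ / (1 + (k−1)·r̄) = 4 × 0.588 / (1 + 3 × 0.588)
  = 2.3520 / 2.7640 = 0.851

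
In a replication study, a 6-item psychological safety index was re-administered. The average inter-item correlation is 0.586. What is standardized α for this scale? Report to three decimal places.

Standardized α = k·r̄ / (1 + (k−1)·r̄) = 6 × 0.586 / (1 + 5 × 0.586)
  = 3.5160 / 3.9300 = 0.895

standardized α = 0.895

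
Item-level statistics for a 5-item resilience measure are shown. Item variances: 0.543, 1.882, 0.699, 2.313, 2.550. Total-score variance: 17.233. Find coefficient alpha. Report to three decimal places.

Σσ²ᵢ = 0.543 + 1.882 + 0.699 + 2.313 + 2.550 = 7.987
α = (k/(k−1))·(1 − Σσ²ᵢ/σ²_total) = (5/4)·(1 − 7.987/17.233) = 0.671

coefficient alpha = 0.671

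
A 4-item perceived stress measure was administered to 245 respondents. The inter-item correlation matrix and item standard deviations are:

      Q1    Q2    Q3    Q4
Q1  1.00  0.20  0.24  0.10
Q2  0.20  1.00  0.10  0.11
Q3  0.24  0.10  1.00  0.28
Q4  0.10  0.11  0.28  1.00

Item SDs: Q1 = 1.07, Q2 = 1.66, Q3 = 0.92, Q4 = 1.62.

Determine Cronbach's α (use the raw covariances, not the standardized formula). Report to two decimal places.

Cronbach's α = 0.41

Σσ²ᵢ = 1.07² + 1.66² + 0.92² + 1.62² = 7.3713
Covariances σ_ij = r_ij · s_i · s_j:
  σ(Q1,Q2) = 0.20 × 1.07 × 1.66 = 0.3552
  σ(Q1,Q3) = 0.24 × 1.07 × 0.92 = 0.2363
  σ(Q1,Q4) = 0.10 × 1.07 × 1.62 = 0.1733
  σ(Q2,Q3) = 0.10 × 1.66 × 0.92 = 0.1527
  σ(Q2,Q4) = 0.11 × 1.66 × 1.62 = 0.2958
  σ(Q3,Q4) = 0.28 × 0.92 × 1.62 = 0.4173
σ²_T = Σσ²ᵢ + 2·Σσ_ij = 7.3713 + 2 × 1.6306 = 10.6325
α = (4/3)·(1 − 7.3713/10.6325) = 0.41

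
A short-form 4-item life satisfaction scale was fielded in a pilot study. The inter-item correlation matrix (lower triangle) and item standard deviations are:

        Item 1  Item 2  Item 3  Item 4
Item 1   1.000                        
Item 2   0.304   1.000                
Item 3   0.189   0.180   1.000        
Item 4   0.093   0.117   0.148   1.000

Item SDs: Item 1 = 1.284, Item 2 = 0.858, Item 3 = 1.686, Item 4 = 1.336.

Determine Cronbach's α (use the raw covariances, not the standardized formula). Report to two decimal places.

Cronbach's α = 0.42

Σσ²ᵢ = 1.284² + 0.858² + 1.686² + 1.336² = 7.0123
Covariances σ_ij = r_ij · s_i · s_j:
  σ(Item 1,Item 2) = 0.304 × 1.284 × 0.858 = 0.3349
  σ(Item 1,Item 3) = 0.189 × 1.284 × 1.686 = 0.4092
  σ(Item 1,Item 4) = 0.093 × 1.284 × 1.336 = 0.1595
  σ(Item 2,Item 3) = 0.180 × 0.858 × 1.686 = 0.2604
  σ(Item 2,Item 4) = 0.117 × 0.858 × 1.336 = 0.1341
  σ(Item 3,Item 4) = 0.148 × 1.686 × 1.336 = 0.3334
σ²_T = Σσ²ᵢ + 2·Σσ_ij = 7.0123 + 2 × 1.6315 = 10.2753
α = (4/3)·(1 − 7.0123/10.2753) = 0.42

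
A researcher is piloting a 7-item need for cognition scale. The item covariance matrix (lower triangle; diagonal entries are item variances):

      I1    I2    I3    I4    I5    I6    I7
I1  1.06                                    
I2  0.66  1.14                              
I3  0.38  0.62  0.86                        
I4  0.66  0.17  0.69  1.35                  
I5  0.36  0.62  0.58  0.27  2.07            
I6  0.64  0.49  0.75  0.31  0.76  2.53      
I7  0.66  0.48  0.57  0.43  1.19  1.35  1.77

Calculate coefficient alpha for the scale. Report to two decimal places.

coefficient alpha = 0.82

Σσᵢ² = 1.06 + 1.14 + 0.86 + 1.35 + 2.07 + 2.53 + 1.77 = 10.78
Sum of the distinct covariances = 12.64
σ²_total = 10.78 + 2 × 12.64 = 36.06
α = (k/(k−1))·(1 − Σσᵢ²/σ²_total) = (7/6)·(1 − 10.78/36.06) = 0.82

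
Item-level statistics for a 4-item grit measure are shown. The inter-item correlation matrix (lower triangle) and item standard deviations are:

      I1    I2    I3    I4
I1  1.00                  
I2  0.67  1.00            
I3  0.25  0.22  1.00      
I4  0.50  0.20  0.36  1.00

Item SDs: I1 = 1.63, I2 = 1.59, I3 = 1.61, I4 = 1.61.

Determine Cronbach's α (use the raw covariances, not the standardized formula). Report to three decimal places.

Σσ²ᵢ = 1.63² + 1.59² + 1.61² + 1.61² = 10.3692
Covariances σ_ij = r_ij · s_i · s_j:
  σ(I1,I2) = 0.67 × 1.63 × 1.59 = 1.7364
  σ(I1,I3) = 0.25 × 1.63 × 1.61 = 0.6561
  σ(I1,I4) = 0.50 × 1.63 × 1.61 = 1.3121
  σ(I2,I3) = 0.22 × 1.59 × 1.61 = 0.5632
  σ(I2,I4) = 0.20 × 1.59 × 1.61 = 0.5120
  σ(I3,I4) = 0.36 × 1.61 × 1.61 = 0.9332
σ²_T = Σσ²ᵢ + 2·Σσ_ij = 10.3692 + 2 × 5.7130 = 21.7952
α = (4/3)·(1 − 10.3692/21.7952) = 0.699

α = 0.699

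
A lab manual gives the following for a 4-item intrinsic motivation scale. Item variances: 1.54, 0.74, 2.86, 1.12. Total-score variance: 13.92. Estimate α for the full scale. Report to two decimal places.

α = 0.73

ΣVar(i) = 1.54 + 0.74 + 2.86 + 1.12 = 6.26
α = (k/(k−1))·(1 − ΣVar(i)/σ²_T) = (4/3)·(1 − 6.26/13.92) = 0.73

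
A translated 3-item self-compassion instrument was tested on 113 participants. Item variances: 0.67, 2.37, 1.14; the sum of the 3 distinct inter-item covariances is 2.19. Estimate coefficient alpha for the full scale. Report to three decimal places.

α = 0.768

Σσ²ᵢ = 0.67 + 2.37 + 1.14 = 4.18
Sum of distinct covariances = 2.19
σ²_T = Σσ²ᵢ + 2·Σcov = 4.18 + 2 × 2.19 = 8.56
α = (3/2)·(1 − 4.18/8.56) = 0.768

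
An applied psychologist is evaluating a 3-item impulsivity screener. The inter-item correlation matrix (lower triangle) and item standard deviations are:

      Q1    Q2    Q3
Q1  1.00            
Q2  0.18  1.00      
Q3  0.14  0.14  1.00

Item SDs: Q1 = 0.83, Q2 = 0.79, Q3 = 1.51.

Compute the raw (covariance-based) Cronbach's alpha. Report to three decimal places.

Cronbach's alpha = 0.306

Σσ²ᵢ = 0.83² + 0.79² + 1.51² = 3.5931
Covariances σ_ij = r_ij · s_i · s_j:
  σ(Q1,Q2) = 0.18 × 0.83 × 0.79 = 0.1180
  σ(Q1,Q3) = 0.14 × 0.83 × 1.51 = 0.1755
  σ(Q2,Q3) = 0.14 × 0.79 × 1.51 = 0.1670
σ²_T = Σσ²ᵢ + 2·Σσ_ij = 3.5931 + 2 × 0.4605 = 4.5141
α = (3/2)·(1 − 3.5931/4.5141) = 0.306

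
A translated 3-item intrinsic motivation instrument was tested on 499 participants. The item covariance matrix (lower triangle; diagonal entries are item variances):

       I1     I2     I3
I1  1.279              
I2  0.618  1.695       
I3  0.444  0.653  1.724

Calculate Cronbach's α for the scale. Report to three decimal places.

ΣVar(i) = 1.279 + 1.695 + 1.724 = 4.698
Sum of off-diagonal covariances = 1.715
σ²_total = 4.698 + 2 × 1.715 = 8.128
α = (k/(k−1))·(1 − ΣVar(i)/σ²_total) = (3/2)·(1 − 4.698/8.128) = 0.633

Cronbach's α = 0.633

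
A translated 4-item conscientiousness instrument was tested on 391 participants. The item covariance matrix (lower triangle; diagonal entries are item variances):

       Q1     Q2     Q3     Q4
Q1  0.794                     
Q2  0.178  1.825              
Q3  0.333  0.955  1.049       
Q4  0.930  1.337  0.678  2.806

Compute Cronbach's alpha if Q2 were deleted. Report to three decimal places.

Remaining items: Q1, Q3, Q4 (k = 3).
sum of item variances = 0.794 + 1.049 + 2.806 = 4.649
σ²_total = 4.649 + 2 × 1.941 = 8.531
α (item deleted) = (3/2)·(1 − 4.649/8.531) = 0.683

α = 0.683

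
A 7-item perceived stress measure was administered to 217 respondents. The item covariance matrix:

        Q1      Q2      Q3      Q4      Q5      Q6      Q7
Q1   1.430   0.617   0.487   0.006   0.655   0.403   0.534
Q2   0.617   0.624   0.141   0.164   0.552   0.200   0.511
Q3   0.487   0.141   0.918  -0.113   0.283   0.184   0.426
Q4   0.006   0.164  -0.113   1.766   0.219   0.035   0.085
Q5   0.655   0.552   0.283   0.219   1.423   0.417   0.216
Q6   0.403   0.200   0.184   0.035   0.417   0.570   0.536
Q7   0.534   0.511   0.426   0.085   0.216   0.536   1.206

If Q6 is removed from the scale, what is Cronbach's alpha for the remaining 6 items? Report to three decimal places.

α = 0.678

Remaining items: Q1, Q2, Q3, Q4, Q5, Q7 (k = 6).
Σσ²ᵢ = 1.430 + 0.624 + 0.918 + 1.766 + 1.423 + 1.206 = 7.367
σ²_T = 7.367 + 2 × 4.783 = 16.933
α (item deleted) = (6/5)·(1 − 7.367/16.933) = 0.678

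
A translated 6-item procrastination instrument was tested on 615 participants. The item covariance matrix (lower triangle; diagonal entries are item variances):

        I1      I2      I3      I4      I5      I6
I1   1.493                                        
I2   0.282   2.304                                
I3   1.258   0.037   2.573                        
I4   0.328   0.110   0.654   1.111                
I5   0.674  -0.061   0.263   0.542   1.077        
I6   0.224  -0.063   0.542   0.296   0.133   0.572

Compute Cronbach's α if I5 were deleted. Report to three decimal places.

Remaining items: I1, I2, I3, I4, I6 (k = 5).
sum of item variances = 1.493 + 2.304 + 2.573 + 1.111 + 0.572 = 8.053
total variance = 8.053 + 2 × 3.668 = 15.389
α (item deleted) = (5/4)·(1 − 8.053/15.389) = 0.596

Cronbach's α = 0.596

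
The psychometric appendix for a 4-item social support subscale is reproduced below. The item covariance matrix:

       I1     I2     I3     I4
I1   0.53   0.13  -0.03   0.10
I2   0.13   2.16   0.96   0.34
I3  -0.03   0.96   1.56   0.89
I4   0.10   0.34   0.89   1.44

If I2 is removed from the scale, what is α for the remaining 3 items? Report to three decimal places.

Remaining items: I1, I3, I4 (k = 3).
Σσ²ᵢ = 0.53 + 1.56 + 1.44 = 3.53
σ²_total = 3.53 + 2 × 0.96 = 5.45
α (item deleted) = (3/2)·(1 − 3.53/5.45) = 0.528

α = 0.528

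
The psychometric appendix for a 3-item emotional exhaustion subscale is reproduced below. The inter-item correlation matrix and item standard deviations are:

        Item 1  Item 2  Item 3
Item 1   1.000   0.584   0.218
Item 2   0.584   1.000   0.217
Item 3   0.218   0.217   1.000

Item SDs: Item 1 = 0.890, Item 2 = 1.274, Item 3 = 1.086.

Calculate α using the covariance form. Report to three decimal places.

Σσ²ᵢ = 0.890² + 1.274² + 1.086² = 3.5946
Covariances σ_ij = r_ij · s_i · s_j:
  σ(Item 1,Item 2) = 0.584 × 0.890 × 1.274 = 0.6622
  σ(Item 1,Item 3) = 0.218 × 0.890 × 1.086 = 0.2107
  σ(Item 2,Item 3) = 0.217 × 1.274 × 1.086 = 0.3002
σ²_T = Σσ²ᵢ + 2·Σσ_ij = 3.5946 + 2 × 1.1731 = 5.9408
α = (3/2)·(1 − 3.5946/5.9408) = 0.592

α = 0.592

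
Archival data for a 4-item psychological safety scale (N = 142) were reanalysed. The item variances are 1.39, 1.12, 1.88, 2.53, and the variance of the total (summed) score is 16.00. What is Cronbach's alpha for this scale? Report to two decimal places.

Σσᵢ² = 1.39 + 1.12 + 1.88 + 2.53 = 6.92
α = (k/(k−1))·(1 − Σσᵢ²/total variance) = (4/3)·(1 − 6.92/16.00) = 0.76

α = 0.76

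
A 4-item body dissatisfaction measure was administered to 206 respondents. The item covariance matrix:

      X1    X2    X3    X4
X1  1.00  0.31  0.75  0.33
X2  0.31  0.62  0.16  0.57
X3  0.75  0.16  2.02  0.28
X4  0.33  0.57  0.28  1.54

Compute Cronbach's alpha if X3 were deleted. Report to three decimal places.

Remaining items: X1, X2, X4 (k = 3).
sum of item variances = 1.00 + 0.62 + 1.54 = 3.16
σ²_T = 3.16 + 2 × 1.21 = 5.58
α (item deleted) = (3/2)·(1 − 3.16/5.58) = 0.651

α = 0.651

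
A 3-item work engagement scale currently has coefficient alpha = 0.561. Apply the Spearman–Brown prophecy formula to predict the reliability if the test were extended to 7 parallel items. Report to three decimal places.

predicted reliability = 0.749

Length factor m = 7/3 = 2.3333
α' = m·α / (1 + (m−1)·α)
   = 7/3 × 0.561 / (1 + (7/3 − 1) × 0.561)
   = 1.3090 / 1.7480 = 0.749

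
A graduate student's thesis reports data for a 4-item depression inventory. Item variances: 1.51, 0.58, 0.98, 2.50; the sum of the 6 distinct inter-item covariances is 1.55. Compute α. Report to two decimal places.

α = 0.48

Σσ²ᵢ = 1.51 + 0.58 + 0.98 + 2.50 = 5.57
Sum of distinct covariances = 1.55
total variance = Σσ²ᵢ + 2·Σcov = 5.57 + 2 × 1.55 = 8.67
α = (4/3)·(1 − 5.57/8.67) = 0.48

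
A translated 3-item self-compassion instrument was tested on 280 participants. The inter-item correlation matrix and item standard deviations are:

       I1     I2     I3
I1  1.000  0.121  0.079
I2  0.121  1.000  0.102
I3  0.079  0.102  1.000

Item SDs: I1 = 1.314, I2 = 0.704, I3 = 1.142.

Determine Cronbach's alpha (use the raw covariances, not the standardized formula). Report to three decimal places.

Σσ²ᵢ = 1.314² + 0.704² + 1.142² = 3.5264
Covariances σ_ij = r_ij · s_i · s_j:
  σ(I1,I2) = 0.121 × 1.314 × 0.704 = 0.1119
  σ(I1,I3) = 0.079 × 1.314 × 1.142 = 0.1185
  σ(I2,I3) = 0.102 × 0.704 × 1.142 = 0.0820
σ²_T = Σσ²ᵢ + 2·Σσ_ij = 3.5264 + 2 × 0.3124 = 4.1512
α = (3/2)·(1 − 3.5264/4.1512) = 0.226

α = 0.226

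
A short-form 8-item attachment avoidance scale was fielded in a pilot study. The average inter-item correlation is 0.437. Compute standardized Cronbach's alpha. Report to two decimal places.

Standardized α = k·r̄ / (1 + (k−1)·r̄) = 8 × 0.437 / (1 + 7 × 0.437)
  = 3.4960 / 4.0590 = 0.86

standardized Cronbach's alpha = 0.86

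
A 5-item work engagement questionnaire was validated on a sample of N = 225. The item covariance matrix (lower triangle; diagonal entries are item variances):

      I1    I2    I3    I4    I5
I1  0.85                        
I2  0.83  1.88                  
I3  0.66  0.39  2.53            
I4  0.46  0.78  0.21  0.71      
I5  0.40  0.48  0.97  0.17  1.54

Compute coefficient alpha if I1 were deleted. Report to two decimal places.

Remaining items: I2, I3, I4, I5 (k = 4).
Σσᵢ² = 1.88 + 2.53 + 0.71 + 1.54 = 6.66
total variance = 6.66 + 2 × 3.00 = 12.66
α (item deleted) = (4/3)·(1 − 6.66/12.66) = 0.63

coefficient alpha = 0.63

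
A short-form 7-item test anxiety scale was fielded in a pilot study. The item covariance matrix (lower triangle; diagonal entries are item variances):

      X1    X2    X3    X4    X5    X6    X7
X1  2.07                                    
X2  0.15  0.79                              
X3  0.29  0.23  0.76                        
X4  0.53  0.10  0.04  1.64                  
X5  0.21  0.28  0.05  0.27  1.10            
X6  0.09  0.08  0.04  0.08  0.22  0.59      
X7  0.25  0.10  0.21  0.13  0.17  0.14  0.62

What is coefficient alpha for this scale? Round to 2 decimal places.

α = 0.57

Σσ²ᵢ = 2.07 + 0.79 + 0.76 + 1.64 + 1.10 + 0.59 + 0.62 = 7.57
Sum of the distinct covariances = 3.66
σ²_total = 7.57 + 2 × 3.66 = 14.89
α = (k/(k−1))·(1 − Σσ²ᵢ/σ²_total) = (7/6)·(1 − 7.57/14.89) = 0.57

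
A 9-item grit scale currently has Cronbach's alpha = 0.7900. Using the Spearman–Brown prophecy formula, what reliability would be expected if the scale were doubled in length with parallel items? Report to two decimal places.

predicted reliability = 0.88

Length factor m = 2
α' = m·α / (1 + (m−1)·α)
   = 2 × 0.7900 / (1 + (2 − 1) × 0.7900)
   = 1.5800 / 1.7900 = 0.88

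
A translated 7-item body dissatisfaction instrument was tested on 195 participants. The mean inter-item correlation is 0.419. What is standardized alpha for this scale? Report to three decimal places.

standardized alpha = 0.835

Standardized α = k·r̄ / (1 + (k−1)·r̄) = 7 × 0.419 / (1 + 6 × 0.419)
  = 2.9330 / 3.5140 = 0.835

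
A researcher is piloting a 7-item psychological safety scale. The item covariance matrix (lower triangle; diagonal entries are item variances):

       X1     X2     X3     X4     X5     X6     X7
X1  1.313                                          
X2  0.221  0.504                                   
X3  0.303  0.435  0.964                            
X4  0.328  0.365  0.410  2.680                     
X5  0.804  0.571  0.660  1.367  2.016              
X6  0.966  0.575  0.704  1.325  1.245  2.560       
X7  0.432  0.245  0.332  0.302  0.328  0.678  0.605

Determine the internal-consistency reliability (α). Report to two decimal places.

α = 0.82

ΣVar(i) = 1.313 + 0.504 + 0.964 + 2.680 + 2.016 + 2.560 + 0.605 = 10.642
Sum of off-diagonal covariances = 12.596
total variance = 10.642 + 2 × 12.596 = 35.834
α = (k/(k−1))·(1 − ΣVar(i)/total variance) = (7/6)·(1 − 10.642/35.834) = 0.82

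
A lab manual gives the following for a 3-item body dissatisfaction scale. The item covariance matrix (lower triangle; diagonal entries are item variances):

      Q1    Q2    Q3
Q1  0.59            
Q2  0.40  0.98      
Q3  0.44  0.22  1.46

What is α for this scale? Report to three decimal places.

α = 0.617

ΣVar(i) = 0.59 + 0.98 + 1.46 = 3.03
Sum of off-diagonal covariances = 1.06
total variance = 3.03 + 2 × 1.06 = 5.15
α = (k/(k−1))·(1 − ΣVar(i)/total variance) = (3/2)·(1 − 3.03/5.15) = 0.617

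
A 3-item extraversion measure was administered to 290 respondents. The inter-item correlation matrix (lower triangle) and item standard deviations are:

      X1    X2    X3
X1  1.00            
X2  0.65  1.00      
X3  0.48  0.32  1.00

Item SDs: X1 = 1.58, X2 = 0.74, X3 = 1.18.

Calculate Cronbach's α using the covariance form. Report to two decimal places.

Cronbach's α = 0.70

Σσ²ᵢ = 1.58² + 0.74² + 1.18² = 4.4364
Covariances σ_ij = r_ij · s_i · s_j:
  σ(X1,X2) = 0.65 × 1.58 × 0.74 = 0.7600
  σ(X1,X3) = 0.48 × 1.58 × 1.18 = 0.8949
  σ(X2,X3) = 0.32 × 0.74 × 1.18 = 0.2794
σ²_T = Σσ²ᵢ + 2·Σσ_ij = 4.4364 + 2 × 1.9343 = 8.3050
α = (3/2)·(1 − 4.4364/8.3050) = 0.70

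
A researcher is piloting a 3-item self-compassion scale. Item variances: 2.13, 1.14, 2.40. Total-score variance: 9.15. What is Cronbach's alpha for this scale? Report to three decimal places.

Σσᵢ² = 2.13 + 1.14 + 2.40 = 5.67
α = (k/(k−1))·(1 − Σσᵢ²/σ²_T) = (3/2)·(1 − 5.67/9.15) = 0.570

α = 0.570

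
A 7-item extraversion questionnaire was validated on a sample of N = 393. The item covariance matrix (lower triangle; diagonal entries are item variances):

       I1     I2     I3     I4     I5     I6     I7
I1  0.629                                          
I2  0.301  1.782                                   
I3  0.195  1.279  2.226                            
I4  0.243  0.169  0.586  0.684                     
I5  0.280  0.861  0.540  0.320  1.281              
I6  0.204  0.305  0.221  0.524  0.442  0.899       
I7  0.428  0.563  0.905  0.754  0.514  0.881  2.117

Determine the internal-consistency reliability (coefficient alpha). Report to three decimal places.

ΣVar(i) = 0.629 + 1.782 + 2.226 + 0.684 + 1.281 + 0.899 + 2.117 = 9.618
Σ_{i<j} σ_ij = 10.515
Var(T) = 9.618 + 2 × 10.515 = 30.648
α = (k/(k−1))·(1 − ΣVar(i)/Var(T)) = (7/6)·(1 − 9.618/30.648) = 0.801

coefficient alpha = 0.801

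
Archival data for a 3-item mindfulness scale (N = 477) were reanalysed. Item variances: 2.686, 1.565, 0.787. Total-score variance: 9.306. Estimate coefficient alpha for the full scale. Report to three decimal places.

α = 0.688

Σσᵢ² = 2.686 + 1.565 + 0.787 = 5.038
α = (k/(k−1))·(1 − Σσᵢ²/total variance) = (3/2)·(1 − 5.038/9.306) = 0.688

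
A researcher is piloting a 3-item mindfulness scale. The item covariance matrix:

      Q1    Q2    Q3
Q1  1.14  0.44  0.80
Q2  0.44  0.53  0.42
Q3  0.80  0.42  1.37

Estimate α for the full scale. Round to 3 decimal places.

ΣVar(i) = 1.14 + 0.53 + 1.37 = 3.04
Sum of the distinct covariances = 1.66
Var(T) = 3.04 + 2 × 1.66 = 6.36
α = (k/(k−1))·(1 − ΣVar(i)/Var(T)) = (3/2)·(1 − 3.04/6.36) = 0.783

α = 0.783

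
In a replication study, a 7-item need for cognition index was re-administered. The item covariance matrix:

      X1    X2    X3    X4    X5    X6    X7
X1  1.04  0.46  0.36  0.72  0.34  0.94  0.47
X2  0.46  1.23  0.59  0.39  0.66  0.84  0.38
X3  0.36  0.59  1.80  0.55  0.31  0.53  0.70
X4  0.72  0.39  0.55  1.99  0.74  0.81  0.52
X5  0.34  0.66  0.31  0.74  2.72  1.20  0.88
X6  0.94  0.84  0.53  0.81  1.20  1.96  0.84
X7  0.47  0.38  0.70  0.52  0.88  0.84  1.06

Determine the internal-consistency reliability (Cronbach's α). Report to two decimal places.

ΣVar(i) = 1.04 + 1.23 + 1.80 + 1.99 + 2.72 + 1.96 + 1.06 = 11.80
Sum of the distinct covariances = 13.23
σ²_total = 11.80 + 2 × 13.23 = 38.26
α = (k/(k−1))·(1 − ΣVar(i)/σ²_total) = (7/6)·(1 − 11.80/38.26) = 0.81

Cronbach's α = 0.81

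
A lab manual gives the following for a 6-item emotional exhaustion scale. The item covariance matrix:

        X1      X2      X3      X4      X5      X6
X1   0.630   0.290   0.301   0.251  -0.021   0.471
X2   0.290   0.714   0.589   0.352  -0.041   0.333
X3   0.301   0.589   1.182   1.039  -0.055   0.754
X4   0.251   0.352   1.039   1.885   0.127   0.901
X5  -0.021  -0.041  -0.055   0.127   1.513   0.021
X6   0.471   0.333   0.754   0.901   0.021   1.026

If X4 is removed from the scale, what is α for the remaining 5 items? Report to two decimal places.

α = 0.64

Remaining items: X1, X2, X3, X5, X6 (k = 5).
Σσᵢ² = 0.630 + 0.714 + 1.182 + 1.513 + 1.026 = 5.065
total variance = 5.065 + 2 × 2.642 = 10.349
α (item deleted) = (5/4)·(1 − 5.065/10.349) = 0.64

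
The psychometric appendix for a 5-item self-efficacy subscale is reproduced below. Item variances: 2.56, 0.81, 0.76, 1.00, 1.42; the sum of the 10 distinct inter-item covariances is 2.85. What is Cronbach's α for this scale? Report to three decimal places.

Cronbach's α = 0.582

Σσ²ᵢ = 2.56 + 0.81 + 0.76 + 1.00 + 1.42 = 6.55
Sum of distinct covariances = 2.85
σ²_total = Σσ²ᵢ + 2·Σcov = 6.55 + 2 × 2.85 = 12.25
α = (5/4)·(1 − 6.55/12.25) = 0.582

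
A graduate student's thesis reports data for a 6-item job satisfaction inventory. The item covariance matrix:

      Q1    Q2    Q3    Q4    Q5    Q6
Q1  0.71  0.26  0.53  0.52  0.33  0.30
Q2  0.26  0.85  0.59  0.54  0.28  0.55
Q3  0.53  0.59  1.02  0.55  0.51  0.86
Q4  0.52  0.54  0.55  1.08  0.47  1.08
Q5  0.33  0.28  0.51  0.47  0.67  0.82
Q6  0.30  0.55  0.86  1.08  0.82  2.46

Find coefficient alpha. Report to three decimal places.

α = 0.848

Σσᵢ² = 0.71 + 0.85 + 1.02 + 1.08 + 0.67 + 2.46 = 6.79
Sum of the distinct covariances = 8.19
σ²_T = 6.79 + 2 × 8.19 = 23.17
α = (k/(k−1))·(1 − Σσᵢ²/σ²_T) = (6/5)·(1 − 6.79/23.17) = 0.848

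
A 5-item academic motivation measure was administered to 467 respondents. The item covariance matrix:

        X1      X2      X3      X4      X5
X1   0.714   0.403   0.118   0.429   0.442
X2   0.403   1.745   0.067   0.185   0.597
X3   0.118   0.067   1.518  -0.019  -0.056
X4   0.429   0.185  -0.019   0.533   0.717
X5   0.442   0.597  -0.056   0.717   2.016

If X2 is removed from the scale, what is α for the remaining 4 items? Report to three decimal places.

Remaining items: X1, X3, X4, X5 (k = 4).
ΣVar(i) = 0.714 + 1.518 + 0.533 + 2.016 = 4.781
Var(T) = 4.781 + 2 × 1.631 = 8.043
α (item deleted) = (4/3)·(1 − 4.781/8.043) = 0.541

α = 0.541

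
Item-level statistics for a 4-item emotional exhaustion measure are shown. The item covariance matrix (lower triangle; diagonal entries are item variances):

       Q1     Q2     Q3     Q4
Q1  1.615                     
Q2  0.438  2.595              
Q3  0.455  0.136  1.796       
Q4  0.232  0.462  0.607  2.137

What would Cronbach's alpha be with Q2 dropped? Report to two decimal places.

α = 0.48

Remaining items: Q1, Q3, Q4 (k = 3).
Σσᵢ² = 1.615 + 1.796 + 2.137 = 5.548
σ²_T = 5.548 + 2 × 1.294 = 8.136
α (item deleted) = (3/2)·(1 − 5.548/8.136) = 0.48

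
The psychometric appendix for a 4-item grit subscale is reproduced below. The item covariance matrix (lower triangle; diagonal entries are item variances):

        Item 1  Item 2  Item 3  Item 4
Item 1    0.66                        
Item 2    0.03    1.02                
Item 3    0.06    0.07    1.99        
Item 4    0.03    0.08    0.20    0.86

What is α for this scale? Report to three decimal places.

α = 0.229

Σσ²ᵢ = 0.66 + 1.02 + 1.99 + 0.86 = 4.53
Sum of the distinct covariances = 0.47
total variance = 4.53 + 2 × 0.47 = 5.47
α = (k/(k−1))·(1 − Σσ²ᵢ/total variance) = (4/3)·(1 − 4.53/5.47) = 0.229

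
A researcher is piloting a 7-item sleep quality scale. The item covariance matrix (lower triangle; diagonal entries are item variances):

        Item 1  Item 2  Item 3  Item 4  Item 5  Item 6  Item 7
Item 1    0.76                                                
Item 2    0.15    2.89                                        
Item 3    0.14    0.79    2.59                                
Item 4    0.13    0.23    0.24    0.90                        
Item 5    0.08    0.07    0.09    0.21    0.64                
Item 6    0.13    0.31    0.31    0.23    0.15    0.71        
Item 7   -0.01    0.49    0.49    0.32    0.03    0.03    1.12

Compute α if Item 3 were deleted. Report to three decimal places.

α = 0.505

Remaining items: Item 1, Item 2, Item 4, Item 5, Item 6, Item 7 (k = 6).
sum of item variances = 0.76 + 2.89 + 0.90 + 0.64 + 0.71 + 1.12 = 7.02
Var(T) = 7.02 + 2 × 2.55 = 12.12
α (item deleted) = (6/5)·(1 − 7.02/12.12) = 0.505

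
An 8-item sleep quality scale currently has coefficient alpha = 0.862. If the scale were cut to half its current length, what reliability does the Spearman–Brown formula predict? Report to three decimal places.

Length factor m = 1/2
α' = m·α / (1 − (1−m)·α)
   = 1/2 × 0.862 / (1 − (1 − 1/2) × 0.862)
   = 0.4310 / 0.5690 = 0.757

predicted reliability = 0.757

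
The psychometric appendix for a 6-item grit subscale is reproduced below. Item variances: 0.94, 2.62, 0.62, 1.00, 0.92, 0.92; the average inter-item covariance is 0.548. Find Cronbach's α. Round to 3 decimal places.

α = 0.841

Σσ²ᵢ = 0.94 + 2.62 + 0.62 + 1.00 + 0.92 + 0.92 = 7.02
Sum of the 15 distinct covariances = 15 × 0.548 = 8.220
σ²_T = Σσ²ᵢ + 2·Σcov = 7.02 + 2 × 8.220 = 23.460
α = (6/5)·(1 − 7.02/23.460) = 0.841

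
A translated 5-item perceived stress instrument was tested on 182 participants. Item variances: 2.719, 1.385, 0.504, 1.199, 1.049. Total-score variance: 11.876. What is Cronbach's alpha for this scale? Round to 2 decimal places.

α = 0.53

Σσᵢ² = 2.719 + 1.385 + 0.504 + 1.199 + 1.049 = 6.856
α = (k/(k−1))·(1 − Σσᵢ²/σ²_T) = (5/4)·(1 − 6.856/11.876) = 0.53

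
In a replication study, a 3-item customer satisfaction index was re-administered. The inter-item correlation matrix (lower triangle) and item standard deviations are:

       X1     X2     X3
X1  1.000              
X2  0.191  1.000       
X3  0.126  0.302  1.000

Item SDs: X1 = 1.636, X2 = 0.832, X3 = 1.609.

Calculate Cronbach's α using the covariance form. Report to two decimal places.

α = 0.38

Σσ²ᵢ = 1.636² + 0.832² + 1.609² = 5.9576
Covariances σ_ij = r_ij · s_i · s_j:
  σ(X1,X2) = 0.191 × 1.636 × 0.832 = 0.2600
  σ(X1,X3) = 0.126 × 1.636 × 1.609 = 0.3317
  σ(X2,X3) = 0.302 × 0.832 × 1.609 = 0.4043
σ²_T = Σσ²ᵢ + 2·Σσ_ij = 5.9576 + 2 × 0.9960 = 7.9496
α = (3/2)·(1 − 5.9576/7.9496) = 0.38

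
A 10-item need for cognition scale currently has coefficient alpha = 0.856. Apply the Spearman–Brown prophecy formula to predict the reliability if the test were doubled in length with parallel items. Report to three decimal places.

Length factor m = 2
α' = m·α / (1 + (m−1)·α)
   = 2 × 0.856 / (1 + (2 − 1) × 0.856)
   = 1.7120 / 1.8560 = 0.922

predicted reliability = 0.922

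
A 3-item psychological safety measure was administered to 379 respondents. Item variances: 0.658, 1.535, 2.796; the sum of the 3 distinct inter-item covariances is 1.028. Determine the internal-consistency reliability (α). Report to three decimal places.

sum of item variances = 0.658 + 1.535 + 2.796 = 4.989
Sum of distinct covariances = 1.028
total variance = sum of item variances + 2·Σcov = 4.989 + 2 × 1.028 = 7.045
α = (3/2)·(1 − 4.989/7.045) = 0.438

α = 0.438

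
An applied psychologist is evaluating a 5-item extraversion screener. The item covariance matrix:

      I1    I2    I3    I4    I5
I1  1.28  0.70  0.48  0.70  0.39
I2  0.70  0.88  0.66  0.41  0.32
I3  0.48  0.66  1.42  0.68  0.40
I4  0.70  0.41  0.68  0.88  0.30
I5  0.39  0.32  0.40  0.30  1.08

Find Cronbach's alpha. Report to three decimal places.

sum of item variances = 1.28 + 0.88 + 1.42 + 0.88 + 1.08 = 5.54
Sum of the distinct covariances = 5.04
σ²_total = 5.54 + 2 × 5.04 = 15.62
α = (k/(k−1))·(1 − sum of item variances/σ²_total) = (5/4)·(1 − 5.54/15.62) = 0.807

α = 0.807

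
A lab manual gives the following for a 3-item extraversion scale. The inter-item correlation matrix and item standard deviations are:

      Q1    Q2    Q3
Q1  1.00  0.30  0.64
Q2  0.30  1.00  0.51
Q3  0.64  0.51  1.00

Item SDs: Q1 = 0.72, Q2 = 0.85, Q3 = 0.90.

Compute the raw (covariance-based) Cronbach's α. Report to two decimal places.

α = 0.74

Σσ²ᵢ = 0.72² + 0.85² + 0.90² = 2.0509
Covariances σ_ij = r_ij · s_i · s_j:
  σ(Q1,Q2) = 0.30 × 0.72 × 0.85 = 0.1836
  σ(Q1,Q3) = 0.64 × 0.72 × 0.90 = 0.4147
  σ(Q2,Q3) = 0.51 × 0.85 × 0.90 = 0.3901
σ²_T = Σσ²ᵢ + 2·Σσ_ij = 2.0509 + 2 × 0.9884 = 4.0277
α = (3/2)·(1 − 2.0509/4.0277) = 0.74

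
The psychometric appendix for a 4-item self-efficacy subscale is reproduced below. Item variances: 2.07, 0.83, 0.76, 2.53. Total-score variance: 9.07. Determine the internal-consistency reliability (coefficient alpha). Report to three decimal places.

coefficient alpha = 0.423

Σσᵢ² = 2.07 + 0.83 + 0.76 + 2.53 = 6.19
α = (k/(k−1))·(1 − Σσᵢ²/total variance) = (4/3)·(1 − 6.19/9.07) = 0.423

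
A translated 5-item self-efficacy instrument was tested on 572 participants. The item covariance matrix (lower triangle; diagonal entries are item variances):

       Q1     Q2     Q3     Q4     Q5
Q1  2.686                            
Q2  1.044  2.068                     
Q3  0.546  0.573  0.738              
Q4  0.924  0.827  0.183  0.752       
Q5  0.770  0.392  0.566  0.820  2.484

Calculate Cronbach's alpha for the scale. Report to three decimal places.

α = 0.754

sum of item variances = 2.686 + 2.068 + 0.738 + 0.752 + 2.484 = 8.728
Σ_{i<j} σ_ij = 6.645
σ²_total = 8.728 + 2 × 6.645 = 22.018
α = (k/(k−1))·(1 − sum of item variances/σ²_total) = (5/4)·(1 − 8.728/22.018) = 0.754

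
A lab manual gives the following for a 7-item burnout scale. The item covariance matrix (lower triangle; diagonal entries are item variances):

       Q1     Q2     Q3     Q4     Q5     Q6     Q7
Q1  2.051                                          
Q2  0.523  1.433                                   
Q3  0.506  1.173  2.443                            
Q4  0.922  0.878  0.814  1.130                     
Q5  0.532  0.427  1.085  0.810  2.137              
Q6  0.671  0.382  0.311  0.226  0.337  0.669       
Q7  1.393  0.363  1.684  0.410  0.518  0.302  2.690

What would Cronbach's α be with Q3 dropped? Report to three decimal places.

α = 0.759

Remaining items: Q1, Q2, Q4, Q5, Q6, Q7 (k = 6).
ΣVar(i) = 2.051 + 1.433 + 1.130 + 2.137 + 0.669 + 2.690 = 10.110
σ²_T = 10.110 + 2 × 8.694 = 27.498
α (item deleted) = (6/5)·(1 − 10.110/27.498) = 0.759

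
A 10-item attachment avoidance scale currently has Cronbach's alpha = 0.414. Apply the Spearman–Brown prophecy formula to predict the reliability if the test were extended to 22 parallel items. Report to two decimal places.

predicted reliability = 0.61

Length factor m = 22/10 = 2.2000
α' = m·α / (1 + (m−1)·α)
   = 22/10 × 0.414 / (1 + (22/10 − 1) × 0.414)
   = 0.9108 / 1.4968 = 0.61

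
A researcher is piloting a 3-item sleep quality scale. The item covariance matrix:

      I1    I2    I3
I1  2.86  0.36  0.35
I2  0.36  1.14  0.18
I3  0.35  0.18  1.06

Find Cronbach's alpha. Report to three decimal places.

Cronbach's alpha = 0.390

Σσᵢ² = 2.86 + 1.14 + 1.06 = 5.06
Sum of the distinct covariances = 0.89
total variance = 5.06 + 2 × 0.89 = 6.84
α = (k/(k−1))·(1 − Σσᵢ²/total variance) = (3/2)·(1 − 5.06/6.84) = 0.390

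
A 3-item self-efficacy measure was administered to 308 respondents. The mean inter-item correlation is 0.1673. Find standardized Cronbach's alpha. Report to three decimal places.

α = 0.376

Standardized α = k·r̄ / (1 + (k−1)·r̄) = 3 × 0.1673 / (1 + 2 × 0.1673)
  = 0.5019 / 1.3346 = 0.376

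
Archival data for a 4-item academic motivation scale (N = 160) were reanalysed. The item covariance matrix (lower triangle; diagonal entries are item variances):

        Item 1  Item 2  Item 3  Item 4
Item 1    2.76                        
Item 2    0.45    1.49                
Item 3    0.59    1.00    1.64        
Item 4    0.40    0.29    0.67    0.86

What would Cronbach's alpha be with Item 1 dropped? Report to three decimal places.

Remaining items: Item 2, Item 3, Item 4 (k = 3).
sum of item variances = 1.49 + 1.64 + 0.86 = 3.99
total variance = 3.99 + 2 × 1.96 = 7.91
α (item deleted) = (3/2)·(1 − 3.99/7.91) = 0.743

Cronbach's alpha = 0.743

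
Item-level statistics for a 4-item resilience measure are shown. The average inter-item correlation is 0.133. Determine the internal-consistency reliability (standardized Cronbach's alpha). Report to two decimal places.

Standardized α = k·r̄ / (1 + (k−1)·r̄) = 4 × 0.133 / (1 + 3 × 0.133)
  = 0.5320 / 1.3990 = 0.38

standardized Cronbach's alpha = 0.38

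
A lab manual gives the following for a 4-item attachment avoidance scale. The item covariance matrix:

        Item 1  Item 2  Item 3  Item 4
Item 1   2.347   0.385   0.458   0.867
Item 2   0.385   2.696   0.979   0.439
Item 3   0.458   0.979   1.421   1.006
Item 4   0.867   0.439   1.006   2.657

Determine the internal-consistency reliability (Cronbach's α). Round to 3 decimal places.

α = 0.634

Σσ²ᵢ = 2.347 + 2.696 + 1.421 + 2.657 = 9.121
Sum of off-diagonal covariances = 4.134
σ²_total = 9.121 + 2 × 4.134 = 17.389
α = (k/(k−1))·(1 − Σσ²ᵢ/σ²_total) = (4/3)·(1 − 9.121/17.389) = 0.634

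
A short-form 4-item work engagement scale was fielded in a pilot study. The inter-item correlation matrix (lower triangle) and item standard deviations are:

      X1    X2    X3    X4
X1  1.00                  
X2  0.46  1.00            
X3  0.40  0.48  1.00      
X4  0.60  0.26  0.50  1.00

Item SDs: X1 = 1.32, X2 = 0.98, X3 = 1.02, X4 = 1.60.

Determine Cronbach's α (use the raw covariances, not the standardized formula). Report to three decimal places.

Cronbach's α = 0.754

Σσ²ᵢ = 1.32² + 0.98² + 1.02² + 1.60² = 6.3032
Covariances σ_ij = r_ij · s_i · s_j:
  σ(X1,X2) = 0.46 × 1.32 × 0.98 = 0.5951
  σ(X1,X3) = 0.40 × 1.32 × 1.02 = 0.5386
  σ(X1,X4) = 0.60 × 1.32 × 1.60 = 1.2672
  σ(X2,X3) = 0.48 × 0.98 × 1.02 = 0.4798
  σ(X2,X4) = 0.26 × 0.98 × 1.60 = 0.4077
  σ(X3,X4) = 0.50 × 1.02 × 1.60 = 0.8160
σ²_T = Σσ²ᵢ + 2·Σσ_ij = 6.3032 + 2 × 4.1044 = 14.5120
α = (4/3)·(1 − 6.3032/14.5120) = 0.754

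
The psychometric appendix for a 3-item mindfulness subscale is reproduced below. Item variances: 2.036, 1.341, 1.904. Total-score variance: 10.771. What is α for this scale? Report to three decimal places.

sum of item variances = 2.036 + 1.341 + 1.904 = 5.281
α = (k/(k−1))·(1 − sum of item variances/total variance) = (3/2)·(1 − 5.281/10.771) = 0.765

α = 0.765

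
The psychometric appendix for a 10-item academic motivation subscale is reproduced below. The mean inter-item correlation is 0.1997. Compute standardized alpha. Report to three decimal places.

Standardized α = k·r̄ / (1 + (k−1)·r̄) = 10 × 0.1997 / (1 + 9 × 0.1997)
  = 1.9970 / 2.7973 = 0.714

standardized alpha = 0.714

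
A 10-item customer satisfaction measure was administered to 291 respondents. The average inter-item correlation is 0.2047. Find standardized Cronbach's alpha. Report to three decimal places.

α = 0.720

Standardized α = k·r̄ / (1 + (k−1)·r̄) = 10 × 0.2047 / (1 + 9 × 0.2047)
  = 2.0470 / 2.8423 = 0.720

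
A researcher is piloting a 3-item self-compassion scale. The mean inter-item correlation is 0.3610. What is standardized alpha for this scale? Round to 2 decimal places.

α = 0.63

Standardized α = k·r̄ / (1 + (k−1)·r̄) = 3 × 0.3610 / (1 + 2 × 0.3610)
  = 1.0830 / 1.7220 = 0.63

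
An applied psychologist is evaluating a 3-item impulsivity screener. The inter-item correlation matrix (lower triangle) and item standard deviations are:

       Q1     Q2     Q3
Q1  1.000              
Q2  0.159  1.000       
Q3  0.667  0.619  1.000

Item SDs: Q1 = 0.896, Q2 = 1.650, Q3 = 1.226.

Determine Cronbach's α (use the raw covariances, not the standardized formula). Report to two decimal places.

Σσ²ᵢ = 0.896² + 1.650² + 1.226² = 5.0284
Covariances σ_ij = r_ij · s_i · s_j:
  σ(Q1,Q2) = 0.159 × 0.896 × 1.650 = 0.2351
  σ(Q1,Q3) = 0.667 × 0.896 × 1.226 = 0.7327
  σ(Q2,Q3) = 0.619 × 1.650 × 1.226 = 1.2522
σ²_T = Σσ²ᵢ + 2·Σσ_ij = 5.0284 + 2 × 2.2200 = 9.4684
α = (3/2)·(1 − 5.0284/9.4684) = 0.70

α = 0.70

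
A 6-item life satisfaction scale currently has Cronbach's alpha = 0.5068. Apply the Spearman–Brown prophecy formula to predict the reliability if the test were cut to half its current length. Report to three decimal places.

Length factor m = 1/2
α' = m·α / (1 − (1−m)·α)
   = 1/2 × 0.5068 / (1 − (1 − 1/2) × 0.5068)
   = 0.2534 / 0.7466 = 0.339

predicted reliability = 0.339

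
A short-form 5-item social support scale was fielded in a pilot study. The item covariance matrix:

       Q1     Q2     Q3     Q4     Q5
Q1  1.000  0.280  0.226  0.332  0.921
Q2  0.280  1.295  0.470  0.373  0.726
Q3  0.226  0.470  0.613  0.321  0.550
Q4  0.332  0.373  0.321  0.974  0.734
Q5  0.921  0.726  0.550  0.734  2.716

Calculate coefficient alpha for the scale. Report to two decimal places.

ΣVar(i) = 1.000 + 1.295 + 0.613 + 0.974 + 2.716 = 6.598
Σ_{i<j} σ_ij = 4.933
σ²_T = 6.598 + 2 × 4.933 = 16.464
α = (k/(k−1))·(1 − ΣVar(i)/σ²_T) = (5/4)·(1 − 6.598/16.464) = 0.75

α = 0.75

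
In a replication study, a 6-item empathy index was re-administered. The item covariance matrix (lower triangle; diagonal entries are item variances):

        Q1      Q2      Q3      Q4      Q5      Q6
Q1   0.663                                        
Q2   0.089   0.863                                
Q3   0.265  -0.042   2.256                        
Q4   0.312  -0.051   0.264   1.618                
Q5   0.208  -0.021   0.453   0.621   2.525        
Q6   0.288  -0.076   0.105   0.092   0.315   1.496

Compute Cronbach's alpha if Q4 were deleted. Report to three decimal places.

α = 0.361

Remaining items: Q1, Q2, Q3, Q5, Q6 (k = 5).
Σσᵢ² = 0.663 + 0.863 + 2.256 + 2.525 + 1.496 = 7.803
σ²_total = 7.803 + 2 × 1.584 = 10.971
α (item deleted) = (5/4)·(1 − 7.803/10.971) = 0.361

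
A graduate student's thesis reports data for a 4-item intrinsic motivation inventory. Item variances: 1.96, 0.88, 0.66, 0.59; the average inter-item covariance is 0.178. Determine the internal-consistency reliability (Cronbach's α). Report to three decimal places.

Cronbach's α = 0.457

sum of item variances = 1.96 + 0.88 + 0.66 + 0.59 = 4.09
Sum of the 6 distinct covariances = 6 × 0.178 = 1.068
σ²_T = sum of item variances + 2·Σcov = 4.09 + 2 × 1.068 = 6.226
α = (4/3)·(1 − 4.09/6.226) = 0.457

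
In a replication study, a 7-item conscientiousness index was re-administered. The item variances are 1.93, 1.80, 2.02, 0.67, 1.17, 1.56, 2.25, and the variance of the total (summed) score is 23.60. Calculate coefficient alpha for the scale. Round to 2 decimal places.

coefficient alpha = 0.60

ΣVar(i) = 1.93 + 1.80 + 2.02 + 0.67 + 1.17 + 1.56 + 2.25 = 11.40
α = (k/(k−1))·(1 − ΣVar(i)/σ²_T) = (7/6)·(1 − 11.40/23.60) = 0.60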